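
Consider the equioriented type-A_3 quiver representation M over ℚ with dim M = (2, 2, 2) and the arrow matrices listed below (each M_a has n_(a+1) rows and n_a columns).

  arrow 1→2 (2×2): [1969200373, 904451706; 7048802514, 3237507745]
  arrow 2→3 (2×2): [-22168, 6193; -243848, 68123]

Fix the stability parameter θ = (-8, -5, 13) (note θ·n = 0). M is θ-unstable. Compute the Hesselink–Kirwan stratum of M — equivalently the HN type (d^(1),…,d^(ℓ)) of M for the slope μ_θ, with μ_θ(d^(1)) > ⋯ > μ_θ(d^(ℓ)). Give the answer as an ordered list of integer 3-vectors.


Barcode: M ≅ I[1,2], I[1,3], I[3,3]. HN layers by μ_θ (3 steps, strictly decreasing):
  μ^(1)=13; μ^(2)=-5; μ^(3)=-8

((0, 0, 2); (0, 2, 0); (2, 0, 0))


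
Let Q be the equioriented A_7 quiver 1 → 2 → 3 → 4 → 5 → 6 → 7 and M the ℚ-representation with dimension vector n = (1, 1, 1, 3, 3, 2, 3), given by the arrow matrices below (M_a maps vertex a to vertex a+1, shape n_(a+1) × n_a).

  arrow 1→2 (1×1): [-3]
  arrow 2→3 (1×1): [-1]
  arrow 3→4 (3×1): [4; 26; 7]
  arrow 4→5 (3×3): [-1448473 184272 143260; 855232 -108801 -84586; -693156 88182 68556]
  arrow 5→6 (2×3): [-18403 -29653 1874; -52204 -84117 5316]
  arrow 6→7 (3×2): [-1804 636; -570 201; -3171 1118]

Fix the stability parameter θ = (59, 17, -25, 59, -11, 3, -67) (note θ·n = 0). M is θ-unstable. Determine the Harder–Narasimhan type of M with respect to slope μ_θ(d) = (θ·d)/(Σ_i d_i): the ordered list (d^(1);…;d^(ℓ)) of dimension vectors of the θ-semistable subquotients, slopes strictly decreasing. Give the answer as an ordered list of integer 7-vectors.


Barcode: M ≅ I[1,4], I[4,7]^2, I[5,5], I[7,7]. HN layers by μ_θ (5 steps, strictly decreasing):
  μ^(1)=59; μ^(2)=17; μ^(3)=-4; μ^(4)=-11; μ^(5)=-67

((0, 0, 0, 1, 0, 0, 0); (1, 1, 1, 0, 0, 0, 0); (0, 0, 0, 2, 2, 2, 2); (0, 0, 0, 0, 1, 0, 0); (0, 0, 0, 0, 0, 0, 1))


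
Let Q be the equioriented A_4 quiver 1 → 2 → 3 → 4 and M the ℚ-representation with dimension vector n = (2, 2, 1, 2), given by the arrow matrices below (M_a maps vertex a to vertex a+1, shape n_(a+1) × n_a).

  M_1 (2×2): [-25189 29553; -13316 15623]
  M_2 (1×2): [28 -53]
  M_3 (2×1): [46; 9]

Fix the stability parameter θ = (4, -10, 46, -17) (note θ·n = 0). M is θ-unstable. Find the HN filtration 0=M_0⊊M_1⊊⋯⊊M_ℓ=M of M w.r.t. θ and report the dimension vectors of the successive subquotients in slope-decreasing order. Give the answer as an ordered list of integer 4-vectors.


Barcode: M ≅ I[1,2], I[1,4], I[4,4]. HN layers by μ_θ (3 steps, strictly decreasing):
  μ^(1)=29/2; μ^(2)=-3; μ^(3)=-17

((0, 0, 1, 1); (2, 2, 0, 0); (0, 0, 0, 1))


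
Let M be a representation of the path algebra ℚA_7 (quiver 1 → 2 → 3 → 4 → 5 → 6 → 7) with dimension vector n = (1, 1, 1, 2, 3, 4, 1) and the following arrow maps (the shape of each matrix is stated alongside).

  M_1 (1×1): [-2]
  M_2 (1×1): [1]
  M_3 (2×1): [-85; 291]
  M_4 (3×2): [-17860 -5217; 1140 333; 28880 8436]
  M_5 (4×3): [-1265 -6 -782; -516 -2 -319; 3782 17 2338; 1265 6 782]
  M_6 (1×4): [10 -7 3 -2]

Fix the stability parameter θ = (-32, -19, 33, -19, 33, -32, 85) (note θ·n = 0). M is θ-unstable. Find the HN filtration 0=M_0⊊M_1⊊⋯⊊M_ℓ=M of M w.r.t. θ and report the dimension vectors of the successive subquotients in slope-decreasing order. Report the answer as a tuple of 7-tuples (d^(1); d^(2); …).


Barcode: M ≅ I[1,7], I[4,4], I[5,6]^2, I[6,6]. HN layers by μ_θ (5 steps, strictly decreasing):
  μ^(1)=85; μ^(2)=15/4; μ^(3)=1/2; μ^(4)=-19; μ^(5)=-32

((0, 0, 0, 0, 0, 0, 1); (0, 0, 1, 1, 1, 1, 0); (0, 0, 0, 0, 2, 2, 0); (0, 1, 0, 1, 0, 0, 0); (1, 0, 0, 0, 0, 1, 0))


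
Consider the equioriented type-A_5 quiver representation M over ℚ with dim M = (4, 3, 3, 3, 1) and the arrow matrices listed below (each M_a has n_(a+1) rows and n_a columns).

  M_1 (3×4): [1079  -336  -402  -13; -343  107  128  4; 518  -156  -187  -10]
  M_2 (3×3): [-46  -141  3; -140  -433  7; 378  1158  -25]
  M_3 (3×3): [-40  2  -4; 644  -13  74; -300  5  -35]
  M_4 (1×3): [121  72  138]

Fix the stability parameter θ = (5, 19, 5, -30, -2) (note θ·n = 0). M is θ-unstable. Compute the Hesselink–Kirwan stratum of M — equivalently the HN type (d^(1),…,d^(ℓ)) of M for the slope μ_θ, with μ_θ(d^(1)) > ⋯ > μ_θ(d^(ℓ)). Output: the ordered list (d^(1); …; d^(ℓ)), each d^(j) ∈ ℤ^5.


Via rank(M_{q-1}∘⋯∘M_p): M ≅ I[1,1], I[1,3], I[1,4], I[1,5], I[4,4].
μ_θ-semistable layers: μ^(1)=12; μ^(2)=5; μ^(3)=-1/4; μ^(4)=-3/5; μ^(5)=-30

((0, 1, 1, 0, 0); (2, 0, 0, 0, 0); (1, 1, 1, 1, 0); (1, 1, 1, 1, 1); (0, 0, 0, 1, 0))


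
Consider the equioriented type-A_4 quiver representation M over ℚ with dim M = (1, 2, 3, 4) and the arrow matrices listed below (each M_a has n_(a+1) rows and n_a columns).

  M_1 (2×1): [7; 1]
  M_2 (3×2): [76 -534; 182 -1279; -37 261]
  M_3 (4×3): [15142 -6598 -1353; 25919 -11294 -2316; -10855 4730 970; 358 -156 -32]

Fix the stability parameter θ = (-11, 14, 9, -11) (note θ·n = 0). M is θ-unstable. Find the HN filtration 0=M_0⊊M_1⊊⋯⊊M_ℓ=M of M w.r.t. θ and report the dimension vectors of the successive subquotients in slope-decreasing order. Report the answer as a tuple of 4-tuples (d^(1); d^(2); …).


Via rank(M_{q-1}∘⋯∘M_p): M ≅ I[1,3], I[2,4], I[3,4], I[4,4]^2.
μ_θ-semistable layers: μ^(1)=23/2; μ^(2)=4; μ^(3)=-1; μ^(4)=-11

((0, 1, 1, 0); (0, 1, 1, 1); (0, 0, 1, 1); (1, 0, 0, 2))


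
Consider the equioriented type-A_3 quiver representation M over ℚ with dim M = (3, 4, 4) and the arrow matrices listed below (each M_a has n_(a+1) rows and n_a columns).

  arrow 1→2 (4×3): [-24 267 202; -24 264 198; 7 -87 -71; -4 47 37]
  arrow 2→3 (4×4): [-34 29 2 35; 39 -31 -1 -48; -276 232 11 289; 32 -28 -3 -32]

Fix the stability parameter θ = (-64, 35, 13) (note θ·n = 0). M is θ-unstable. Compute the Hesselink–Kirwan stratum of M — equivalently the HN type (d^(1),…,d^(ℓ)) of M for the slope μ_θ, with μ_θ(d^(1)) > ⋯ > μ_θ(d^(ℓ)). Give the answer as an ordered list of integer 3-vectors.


Interval decomposition of M: I[1,3]^3, I[2,3].
HN type (ℓ=2): μ^(1)=24; μ^(2)=-64

((0, 4, 4); (3, 0, 0))


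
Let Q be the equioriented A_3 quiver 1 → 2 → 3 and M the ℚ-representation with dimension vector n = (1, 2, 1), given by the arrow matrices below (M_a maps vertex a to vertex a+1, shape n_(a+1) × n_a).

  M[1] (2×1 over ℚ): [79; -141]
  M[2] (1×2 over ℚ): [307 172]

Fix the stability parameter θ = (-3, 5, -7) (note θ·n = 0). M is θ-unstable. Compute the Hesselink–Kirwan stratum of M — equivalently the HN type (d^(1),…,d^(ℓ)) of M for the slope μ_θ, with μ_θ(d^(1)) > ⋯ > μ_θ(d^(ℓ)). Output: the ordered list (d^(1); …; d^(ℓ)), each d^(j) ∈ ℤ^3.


Via rank(M_{q-1}∘⋯∘M_p): M ≅ I[1,3], I[2,2].
μ_θ-semistable layers: μ^(1)=5; μ^(2)=-1; μ^(3)=-3

((0, 1, 0); (0, 1, 1); (1, 0, 0))


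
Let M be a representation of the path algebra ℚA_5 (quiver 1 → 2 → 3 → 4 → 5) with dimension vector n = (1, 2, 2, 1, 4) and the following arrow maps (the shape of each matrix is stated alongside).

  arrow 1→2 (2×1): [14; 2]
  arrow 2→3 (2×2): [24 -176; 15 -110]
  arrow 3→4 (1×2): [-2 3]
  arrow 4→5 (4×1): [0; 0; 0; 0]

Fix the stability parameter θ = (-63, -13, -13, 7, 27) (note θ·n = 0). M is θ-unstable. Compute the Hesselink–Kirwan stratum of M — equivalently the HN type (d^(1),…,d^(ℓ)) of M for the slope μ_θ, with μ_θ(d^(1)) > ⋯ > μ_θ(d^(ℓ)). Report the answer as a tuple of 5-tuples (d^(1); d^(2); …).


Interval decomposition of M: I[1,4], I[2,2], I[3,3], I[5,5]^4.
HN type (ℓ=4): μ^(1)=27; μ^(2)=7; μ^(3)=-13; μ^(4)=-63

((0, 0, 0, 0, 4); (0, 0, 0, 1, 0); (0, 2, 2, 0, 0); (1, 0, 0, 0, 0))


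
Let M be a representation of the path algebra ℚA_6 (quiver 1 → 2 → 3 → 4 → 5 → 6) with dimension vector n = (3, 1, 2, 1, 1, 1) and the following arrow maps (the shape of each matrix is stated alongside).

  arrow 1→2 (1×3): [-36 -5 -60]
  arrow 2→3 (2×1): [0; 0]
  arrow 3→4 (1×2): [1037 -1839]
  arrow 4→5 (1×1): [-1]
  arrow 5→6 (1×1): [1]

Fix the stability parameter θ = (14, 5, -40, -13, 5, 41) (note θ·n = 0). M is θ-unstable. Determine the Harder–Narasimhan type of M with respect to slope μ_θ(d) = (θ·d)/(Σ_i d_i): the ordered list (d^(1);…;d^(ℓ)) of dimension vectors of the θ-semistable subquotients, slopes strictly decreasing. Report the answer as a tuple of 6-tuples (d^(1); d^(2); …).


Interval decomposition of M: I[1,1]^2, I[1,2], I[3,3], I[3,6].
HN type (ℓ=6): μ^(1)=41; μ^(2)=14; μ^(3)=19/2; μ^(4)=5; μ^(5)=-13; μ^(6)=-40

((0, 0, 0, 0, 0, 1); (2, 0, 0, 0, 0, 0); (1, 1, 0, 0, 0, 0); (0, 0, 0, 0, 1, 0); (0, 0, 0, 1, 0, 0); (0, 0, 2, 0, 0, 0))


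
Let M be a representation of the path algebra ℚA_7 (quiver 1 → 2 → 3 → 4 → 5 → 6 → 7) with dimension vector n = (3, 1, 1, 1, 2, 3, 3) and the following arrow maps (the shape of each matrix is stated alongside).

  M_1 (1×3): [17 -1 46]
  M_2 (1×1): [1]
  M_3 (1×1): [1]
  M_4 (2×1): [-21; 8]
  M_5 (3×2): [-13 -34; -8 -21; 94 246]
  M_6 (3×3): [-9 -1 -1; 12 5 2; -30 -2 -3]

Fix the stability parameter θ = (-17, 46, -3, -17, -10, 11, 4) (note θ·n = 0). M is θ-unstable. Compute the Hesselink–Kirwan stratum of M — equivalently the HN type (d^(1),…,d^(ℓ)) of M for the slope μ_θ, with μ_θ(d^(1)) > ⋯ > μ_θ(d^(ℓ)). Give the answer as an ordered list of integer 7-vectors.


Via rank(M_{q-1}∘⋯∘M_p): M ≅ I[1,1]^2, I[1,7], I[5,7], I[6,7].
μ_θ-semistable layers: μ^(1)=15/2; μ^(2)=4; μ^(3)=-10; μ^(4)=-17

((0, 0, 0, 0, 0, 3, 3); (0, 1, 1, 1, 1, 0, 0); (0, 0, 0, 0, 1, 0, 0); (3, 0, 0, 0, 0, 0, 0))


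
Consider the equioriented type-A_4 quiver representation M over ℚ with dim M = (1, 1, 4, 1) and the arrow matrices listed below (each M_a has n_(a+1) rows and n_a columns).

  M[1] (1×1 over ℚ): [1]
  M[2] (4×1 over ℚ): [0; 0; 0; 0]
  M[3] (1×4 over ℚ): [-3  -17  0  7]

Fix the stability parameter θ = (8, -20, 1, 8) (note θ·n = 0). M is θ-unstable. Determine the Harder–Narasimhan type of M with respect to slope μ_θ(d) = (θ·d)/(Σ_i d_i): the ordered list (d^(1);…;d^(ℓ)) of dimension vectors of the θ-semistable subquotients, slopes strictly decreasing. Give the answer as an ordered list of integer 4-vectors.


Via rank(M_{q-1}∘⋯∘M_p): M ≅ I[1,2], I[3,3]^3, I[3,4].
μ_θ-semistable layers: μ^(1)=8; μ^(2)=1; μ^(3)=-6

((0, 0, 0, 1); (0, 0, 4, 0); (1, 1, 0, 0))


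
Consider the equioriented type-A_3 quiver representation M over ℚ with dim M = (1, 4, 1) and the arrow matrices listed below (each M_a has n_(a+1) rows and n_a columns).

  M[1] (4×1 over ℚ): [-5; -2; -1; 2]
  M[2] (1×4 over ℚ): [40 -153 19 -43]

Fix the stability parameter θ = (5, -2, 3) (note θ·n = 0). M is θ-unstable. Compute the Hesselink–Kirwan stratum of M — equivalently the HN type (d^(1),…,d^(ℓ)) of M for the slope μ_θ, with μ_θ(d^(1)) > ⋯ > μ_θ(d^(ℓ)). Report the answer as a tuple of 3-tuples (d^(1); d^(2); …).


Interval decomposition of M: I[1,3], I[2,2]^3.
HN type (ℓ=3): μ^(1)=3; μ^(2)=3/2; μ^(3)=-2

((0, 0, 1); (1, 1, 0); (0, 3, 0))


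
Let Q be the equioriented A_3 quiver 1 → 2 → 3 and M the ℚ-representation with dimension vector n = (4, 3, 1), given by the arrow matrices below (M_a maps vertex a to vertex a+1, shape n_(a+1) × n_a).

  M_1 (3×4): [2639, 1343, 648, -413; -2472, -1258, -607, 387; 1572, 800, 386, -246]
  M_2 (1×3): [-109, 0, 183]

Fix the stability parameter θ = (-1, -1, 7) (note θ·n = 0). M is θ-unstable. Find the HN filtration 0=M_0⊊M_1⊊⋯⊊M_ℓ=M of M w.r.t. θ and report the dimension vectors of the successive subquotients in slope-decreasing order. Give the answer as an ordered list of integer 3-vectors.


Via rank(M_{q-1}∘⋯∘M_p): M ≅ I[1,1]^2, I[1,2], I[1,3], I[2,2].
μ_θ-semistable layers: μ^(1)=7; μ^(2)=-1

((0, 0, 1); (4, 3, 0))


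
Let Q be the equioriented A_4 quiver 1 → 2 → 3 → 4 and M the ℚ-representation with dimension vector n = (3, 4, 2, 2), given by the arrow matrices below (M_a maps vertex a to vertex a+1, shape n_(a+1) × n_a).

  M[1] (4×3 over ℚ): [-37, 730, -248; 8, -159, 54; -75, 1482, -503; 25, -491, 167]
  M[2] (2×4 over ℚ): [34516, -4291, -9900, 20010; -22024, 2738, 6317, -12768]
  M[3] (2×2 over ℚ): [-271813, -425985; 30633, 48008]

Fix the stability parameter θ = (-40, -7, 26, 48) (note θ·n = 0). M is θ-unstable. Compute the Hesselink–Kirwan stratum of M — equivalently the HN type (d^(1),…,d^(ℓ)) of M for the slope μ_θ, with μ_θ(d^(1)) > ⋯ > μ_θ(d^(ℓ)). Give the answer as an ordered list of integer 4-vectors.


Via rank(M_{q-1}∘⋯∘M_p): M ≅ I[1,2], I[1,4]^2, I[2,2].
μ_θ-semistable layers: μ^(1)=48; μ^(2)=26; μ^(3)=-7; μ^(4)=-40

((0, 0, 0, 2); (0, 0, 2, 0); (0, 4, 0, 0); (3, 0, 0, 0))


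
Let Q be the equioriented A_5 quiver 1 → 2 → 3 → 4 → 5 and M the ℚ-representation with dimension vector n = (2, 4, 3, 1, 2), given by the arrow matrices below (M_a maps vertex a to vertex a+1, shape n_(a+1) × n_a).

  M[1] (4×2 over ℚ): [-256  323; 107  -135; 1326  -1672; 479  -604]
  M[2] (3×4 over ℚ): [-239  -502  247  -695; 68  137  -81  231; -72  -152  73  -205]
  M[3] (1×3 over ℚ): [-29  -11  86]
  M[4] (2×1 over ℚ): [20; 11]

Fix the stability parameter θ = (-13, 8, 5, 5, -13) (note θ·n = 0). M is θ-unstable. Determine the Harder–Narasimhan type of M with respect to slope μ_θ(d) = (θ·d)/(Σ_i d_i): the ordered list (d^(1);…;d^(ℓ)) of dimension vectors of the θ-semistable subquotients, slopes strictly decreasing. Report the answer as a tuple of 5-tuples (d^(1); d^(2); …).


Interval decomposition of M: I[1,3], I[1,5], I[2,2], I[2,3], I[5,5].
HN type (ℓ=4): μ^(1)=8; μ^(2)=13/2; μ^(3)=5/4; μ^(4)=-13

((0, 1, 0, 0, 0); (0, 2, 2, 0, 0); (0, 1, 1, 1, 1); (2, 0, 0, 0, 1))


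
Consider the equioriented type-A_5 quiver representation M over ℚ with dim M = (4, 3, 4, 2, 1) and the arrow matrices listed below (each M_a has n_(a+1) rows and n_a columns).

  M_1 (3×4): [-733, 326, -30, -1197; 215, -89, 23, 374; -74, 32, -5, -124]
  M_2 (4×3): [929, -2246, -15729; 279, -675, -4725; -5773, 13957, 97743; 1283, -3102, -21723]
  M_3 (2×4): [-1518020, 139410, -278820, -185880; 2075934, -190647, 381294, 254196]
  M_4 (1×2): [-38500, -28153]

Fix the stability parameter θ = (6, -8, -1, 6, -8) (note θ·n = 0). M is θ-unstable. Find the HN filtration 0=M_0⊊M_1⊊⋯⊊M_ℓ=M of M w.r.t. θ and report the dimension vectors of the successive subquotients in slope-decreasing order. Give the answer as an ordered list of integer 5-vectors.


Interval decomposition of M: I[1,1], I[1,2], I[1,3], I[1,5], I[3,3]^2, I[4,4].
HN type (ℓ=2): μ^(1)=6; μ^(2)=-1

((1, 0, 0, 1, 0); (3, 3, 4, 1, 1))


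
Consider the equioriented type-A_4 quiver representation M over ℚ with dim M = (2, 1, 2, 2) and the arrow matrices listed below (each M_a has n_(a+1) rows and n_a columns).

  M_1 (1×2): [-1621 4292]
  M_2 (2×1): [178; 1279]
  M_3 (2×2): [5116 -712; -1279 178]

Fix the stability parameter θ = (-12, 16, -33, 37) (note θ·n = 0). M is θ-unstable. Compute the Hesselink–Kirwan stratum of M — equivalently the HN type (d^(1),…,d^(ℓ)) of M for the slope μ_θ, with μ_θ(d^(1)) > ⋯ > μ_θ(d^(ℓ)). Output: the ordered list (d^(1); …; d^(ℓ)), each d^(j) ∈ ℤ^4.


Interval decomposition of M: I[1,1], I[1,3], I[3,4], I[4,4].
HN type (ℓ=4): μ^(1)=37; μ^(2)=-17/2; μ^(3)=-12; μ^(4)=-33

((0, 0, 0, 2); (0, 1, 1, 0); (2, 0, 0, 0); (0, 0, 1, 0))


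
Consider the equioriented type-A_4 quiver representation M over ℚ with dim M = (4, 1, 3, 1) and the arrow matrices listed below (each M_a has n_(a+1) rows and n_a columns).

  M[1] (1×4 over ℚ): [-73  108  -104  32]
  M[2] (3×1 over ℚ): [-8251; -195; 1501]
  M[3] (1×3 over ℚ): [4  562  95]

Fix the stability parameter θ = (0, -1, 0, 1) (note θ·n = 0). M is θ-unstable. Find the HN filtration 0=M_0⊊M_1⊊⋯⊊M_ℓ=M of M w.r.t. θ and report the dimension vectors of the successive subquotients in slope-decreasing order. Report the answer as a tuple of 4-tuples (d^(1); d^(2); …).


Via rank(M_{q-1}∘⋯∘M_p): M ≅ I[1,1]^3, I[1,4], I[3,3]^2.
μ_θ-semistable layers: μ^(1)=1; μ^(2)=0; μ^(3)=-1/2

((0, 0, 0, 1); (3, 0, 3, 0); (1, 1, 0, 0))


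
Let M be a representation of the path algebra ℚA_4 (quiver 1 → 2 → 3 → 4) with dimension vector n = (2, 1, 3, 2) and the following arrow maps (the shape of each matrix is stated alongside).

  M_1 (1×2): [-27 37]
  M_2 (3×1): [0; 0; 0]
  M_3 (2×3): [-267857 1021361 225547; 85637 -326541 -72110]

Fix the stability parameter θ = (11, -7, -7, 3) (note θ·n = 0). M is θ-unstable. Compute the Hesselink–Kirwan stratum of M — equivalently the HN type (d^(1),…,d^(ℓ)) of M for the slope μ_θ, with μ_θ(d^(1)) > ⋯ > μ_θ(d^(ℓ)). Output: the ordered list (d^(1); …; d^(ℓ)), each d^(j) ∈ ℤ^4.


Interval decomposition of M: I[1,1], I[1,2], I[3,3], I[3,4]^2.
HN type (ℓ=4): μ^(1)=11; μ^(2)=3; μ^(3)=2; μ^(4)=-7

((1, 0, 0, 0); (0, 0, 0, 2); (1, 1, 0, 0); (0, 0, 3, 0))


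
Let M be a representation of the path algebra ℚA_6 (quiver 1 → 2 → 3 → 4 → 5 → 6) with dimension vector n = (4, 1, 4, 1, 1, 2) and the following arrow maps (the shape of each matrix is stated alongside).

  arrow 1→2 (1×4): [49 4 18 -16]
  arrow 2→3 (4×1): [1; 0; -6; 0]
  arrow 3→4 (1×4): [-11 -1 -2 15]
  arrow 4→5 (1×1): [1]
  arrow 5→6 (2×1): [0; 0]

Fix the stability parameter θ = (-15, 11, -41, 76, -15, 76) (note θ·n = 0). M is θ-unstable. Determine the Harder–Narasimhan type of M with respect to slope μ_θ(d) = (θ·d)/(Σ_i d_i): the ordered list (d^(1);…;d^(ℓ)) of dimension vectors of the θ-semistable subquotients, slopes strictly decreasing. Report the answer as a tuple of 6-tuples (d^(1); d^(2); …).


Barcode: M ≅ I[1,1]^3, I[1,5], I[3,3]^3, I[6,6]^2. HN layers by μ_θ (4 steps, strictly decreasing):
  μ^(1)=76; μ^(2)=61/2; μ^(3)=-15; μ^(4)=-41

((0, 0, 0, 0, 0, 2); (0, 0, 0, 1, 1, 0); (4, 1, 1, 0, 0, 0); (0, 0, 3, 0, 0, 0))


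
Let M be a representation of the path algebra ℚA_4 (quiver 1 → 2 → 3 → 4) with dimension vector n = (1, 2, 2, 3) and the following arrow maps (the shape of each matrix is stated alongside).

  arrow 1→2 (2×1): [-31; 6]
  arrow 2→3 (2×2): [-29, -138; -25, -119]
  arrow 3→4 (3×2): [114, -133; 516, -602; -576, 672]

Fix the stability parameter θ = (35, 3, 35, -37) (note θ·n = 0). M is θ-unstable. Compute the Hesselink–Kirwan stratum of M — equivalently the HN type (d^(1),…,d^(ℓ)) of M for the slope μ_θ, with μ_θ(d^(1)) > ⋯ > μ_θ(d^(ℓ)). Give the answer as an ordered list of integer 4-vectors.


Barcode: M ≅ I[1,4], I[2,3], I[4,4]^2. HN layers by μ_θ (4 steps, strictly decreasing):
  μ^(1)=35; μ^(2)=9; μ^(3)=3; μ^(4)=-37

((0, 0, 1, 0); (1, 1, 1, 1); (0, 1, 0, 0); (0, 0, 0, 2))


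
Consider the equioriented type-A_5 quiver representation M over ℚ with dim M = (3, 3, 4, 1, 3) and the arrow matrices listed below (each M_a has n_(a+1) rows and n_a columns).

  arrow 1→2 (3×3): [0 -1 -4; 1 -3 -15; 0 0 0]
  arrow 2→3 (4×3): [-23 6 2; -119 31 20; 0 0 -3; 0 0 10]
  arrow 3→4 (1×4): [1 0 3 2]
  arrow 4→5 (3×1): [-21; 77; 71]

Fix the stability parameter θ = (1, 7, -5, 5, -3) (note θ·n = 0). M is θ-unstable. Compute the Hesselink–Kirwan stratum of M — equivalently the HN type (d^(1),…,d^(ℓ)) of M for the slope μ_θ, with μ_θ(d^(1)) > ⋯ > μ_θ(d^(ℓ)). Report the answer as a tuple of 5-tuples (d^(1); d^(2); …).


Barcode: M ≅ I[1,1], I[1,3], I[1,5], I[2,3], I[3,3], I[5,5]^2. HN layers by μ_θ (3 steps, strictly decreasing):
  μ^(1)=1; μ^(2)=-3; μ^(3)=-5

((3, 3, 3, 1, 1); (0, 0, 0, 0, 2); (0, 0, 1, 0, 0))


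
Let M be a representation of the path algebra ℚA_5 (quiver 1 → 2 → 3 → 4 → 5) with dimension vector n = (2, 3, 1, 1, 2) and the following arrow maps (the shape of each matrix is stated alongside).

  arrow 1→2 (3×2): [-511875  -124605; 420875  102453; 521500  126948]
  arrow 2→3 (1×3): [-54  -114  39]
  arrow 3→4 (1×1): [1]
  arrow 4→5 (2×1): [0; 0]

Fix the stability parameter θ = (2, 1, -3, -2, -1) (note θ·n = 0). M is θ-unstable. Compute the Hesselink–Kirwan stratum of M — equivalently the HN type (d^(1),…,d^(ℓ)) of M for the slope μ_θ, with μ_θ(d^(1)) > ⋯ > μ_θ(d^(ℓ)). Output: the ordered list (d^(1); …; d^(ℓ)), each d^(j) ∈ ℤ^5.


Interval decomposition of M: I[1,1], I[1,2], I[2,2], I[2,4], I[5,5]^2.
HN type (ℓ=5): μ^(1)=2; μ^(2)=3/2; μ^(3)=1; μ^(4)=-1; μ^(5)=-4/3

((1, 0, 0, 0, 0); (1, 1, 0, 0, 0); (0, 1, 0, 0, 0); (0, 0, 0, 0, 2); (0, 1, 1, 1, 0))


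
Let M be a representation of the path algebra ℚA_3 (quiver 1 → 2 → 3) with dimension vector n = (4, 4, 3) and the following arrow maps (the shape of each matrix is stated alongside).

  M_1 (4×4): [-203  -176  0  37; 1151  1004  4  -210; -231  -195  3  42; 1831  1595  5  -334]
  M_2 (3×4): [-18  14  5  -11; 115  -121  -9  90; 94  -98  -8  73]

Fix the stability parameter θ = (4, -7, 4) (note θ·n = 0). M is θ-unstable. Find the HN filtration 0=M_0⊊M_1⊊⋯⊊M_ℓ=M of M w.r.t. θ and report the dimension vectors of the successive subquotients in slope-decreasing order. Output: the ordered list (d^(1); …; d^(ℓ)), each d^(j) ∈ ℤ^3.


Via rank(M_{q-1}∘⋯∘M_p): M ≅ I[1,1], I[1,2], I[1,3]^2, I[2,3].
μ_θ-semistable layers: μ^(1)=4; μ^(2)=-3/2; μ^(3)=-7

((1, 0, 3); (3, 3, 0); (0, 1, 0))


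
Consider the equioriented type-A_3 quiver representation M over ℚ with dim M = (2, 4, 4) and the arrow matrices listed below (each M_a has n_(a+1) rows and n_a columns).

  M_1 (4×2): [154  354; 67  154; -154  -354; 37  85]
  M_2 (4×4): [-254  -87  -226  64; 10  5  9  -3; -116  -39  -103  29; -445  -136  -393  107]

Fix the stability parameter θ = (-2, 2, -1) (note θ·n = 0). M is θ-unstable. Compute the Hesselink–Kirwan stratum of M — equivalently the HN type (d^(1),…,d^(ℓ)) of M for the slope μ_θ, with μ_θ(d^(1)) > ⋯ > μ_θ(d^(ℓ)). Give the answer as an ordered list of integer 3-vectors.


Via rank(M_{q-1}∘⋯∘M_p): M ≅ I[1,3]^2, I[2,3]^2.
μ_θ-semistable layers: μ^(1)=1/2; μ^(2)=-2

((0, 4, 4); (2, 0, 0))


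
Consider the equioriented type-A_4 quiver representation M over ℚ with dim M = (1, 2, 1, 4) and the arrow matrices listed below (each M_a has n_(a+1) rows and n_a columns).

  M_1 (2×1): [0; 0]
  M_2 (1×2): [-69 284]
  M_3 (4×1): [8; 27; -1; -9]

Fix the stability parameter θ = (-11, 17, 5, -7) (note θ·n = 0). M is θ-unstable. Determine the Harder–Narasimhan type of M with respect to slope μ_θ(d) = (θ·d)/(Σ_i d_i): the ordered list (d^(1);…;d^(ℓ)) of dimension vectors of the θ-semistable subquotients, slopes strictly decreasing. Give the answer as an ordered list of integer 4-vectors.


Via rank(M_{q-1}∘⋯∘M_p): M ≅ I[1,1], I[2,2], I[2,4], I[4,4]^3.
μ_θ-semistable layers: μ^(1)=17; μ^(2)=5; μ^(3)=-7; μ^(4)=-11

((0, 1, 0, 0); (0, 1, 1, 1); (0, 0, 0, 3); (1, 0, 0, 0))


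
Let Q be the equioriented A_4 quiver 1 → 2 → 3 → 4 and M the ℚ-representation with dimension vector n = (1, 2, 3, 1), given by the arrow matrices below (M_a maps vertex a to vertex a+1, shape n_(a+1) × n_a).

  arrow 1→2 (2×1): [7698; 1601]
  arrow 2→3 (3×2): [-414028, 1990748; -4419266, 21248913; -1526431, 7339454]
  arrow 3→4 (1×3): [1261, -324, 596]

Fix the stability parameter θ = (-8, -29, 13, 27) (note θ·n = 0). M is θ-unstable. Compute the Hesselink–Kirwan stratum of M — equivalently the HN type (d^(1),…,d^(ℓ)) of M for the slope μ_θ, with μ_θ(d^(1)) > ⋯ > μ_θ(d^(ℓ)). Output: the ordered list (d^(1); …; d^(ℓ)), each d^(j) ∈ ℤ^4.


Barcode: M ≅ I[1,3], I[2,3], I[3,4]. HN layers by μ_θ (4 steps, strictly decreasing):
  μ^(1)=27; μ^(2)=13; μ^(3)=-37/2; μ^(4)=-29

((0, 0, 0, 1); (0, 0, 3, 0); (1, 1, 0, 0); (0, 1, 0, 0))


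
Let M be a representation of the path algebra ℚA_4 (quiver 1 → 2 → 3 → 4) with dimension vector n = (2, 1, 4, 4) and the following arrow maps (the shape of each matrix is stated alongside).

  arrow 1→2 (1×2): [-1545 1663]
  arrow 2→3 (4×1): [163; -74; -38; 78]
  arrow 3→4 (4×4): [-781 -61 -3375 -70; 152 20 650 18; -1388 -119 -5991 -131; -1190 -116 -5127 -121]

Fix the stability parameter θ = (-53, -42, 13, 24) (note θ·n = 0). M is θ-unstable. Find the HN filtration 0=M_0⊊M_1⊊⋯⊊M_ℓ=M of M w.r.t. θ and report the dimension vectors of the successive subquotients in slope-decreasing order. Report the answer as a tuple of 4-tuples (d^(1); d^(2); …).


Via rank(M_{q-1}∘⋯∘M_p): M ≅ I[1,1], I[1,4], I[3,3], I[3,4]^2, I[4,4].
μ_θ-semistable layers: μ^(1)=24; μ^(2)=13; μ^(3)=-42; μ^(4)=-53

((0, 0, 0, 4); (0, 0, 4, 0); (0, 1, 0, 0); (2, 0, 0, 0))


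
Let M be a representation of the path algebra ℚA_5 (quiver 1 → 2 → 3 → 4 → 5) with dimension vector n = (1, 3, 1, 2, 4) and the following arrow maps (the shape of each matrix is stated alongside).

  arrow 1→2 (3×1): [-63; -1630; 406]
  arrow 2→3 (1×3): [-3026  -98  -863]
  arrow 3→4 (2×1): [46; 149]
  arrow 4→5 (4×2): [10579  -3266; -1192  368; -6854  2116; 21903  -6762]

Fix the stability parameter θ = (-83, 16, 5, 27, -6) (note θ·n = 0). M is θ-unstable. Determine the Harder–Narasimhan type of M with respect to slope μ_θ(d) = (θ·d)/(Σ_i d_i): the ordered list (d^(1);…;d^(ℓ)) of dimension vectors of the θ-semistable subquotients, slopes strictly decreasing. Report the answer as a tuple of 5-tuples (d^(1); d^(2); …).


Barcode: M ≅ I[1,2], I[2,2], I[2,4], I[4,5], I[5,5]^3. HN layers by μ_θ (5 steps, strictly decreasing):
  μ^(1)=27; μ^(2)=16; μ^(3)=21/2; μ^(4)=-6; μ^(5)=-83

((0, 0, 0, 1, 0); (0, 2, 0, 0, 0); (0, 1, 1, 1, 1); (0, 0, 0, 0, 3); (1, 0, 0, 0, 0))


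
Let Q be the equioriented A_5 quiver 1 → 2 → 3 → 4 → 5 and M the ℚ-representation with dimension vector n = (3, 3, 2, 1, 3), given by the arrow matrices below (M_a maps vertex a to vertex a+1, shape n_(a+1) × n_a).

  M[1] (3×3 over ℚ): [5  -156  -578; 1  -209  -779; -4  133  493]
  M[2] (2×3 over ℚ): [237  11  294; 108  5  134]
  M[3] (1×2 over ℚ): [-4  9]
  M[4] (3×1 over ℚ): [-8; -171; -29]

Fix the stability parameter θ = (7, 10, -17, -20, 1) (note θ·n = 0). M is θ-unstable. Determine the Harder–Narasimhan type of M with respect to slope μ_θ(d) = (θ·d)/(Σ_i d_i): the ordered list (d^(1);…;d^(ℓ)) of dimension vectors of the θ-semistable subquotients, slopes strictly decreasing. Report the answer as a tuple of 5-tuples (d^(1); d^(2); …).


Interval decomposition of M: I[1,2], I[1,3], I[1,5], I[5,5]^2.
HN type (ℓ=5): μ^(1)=10; μ^(2)=7; μ^(3)=1; μ^(4)=0; μ^(5)=-5

((0, 1, 0, 0, 0); (1, 0, 0, 0, 0); (0, 0, 0, 0, 3); (1, 1, 1, 0, 0); (1, 1, 1, 1, 0))


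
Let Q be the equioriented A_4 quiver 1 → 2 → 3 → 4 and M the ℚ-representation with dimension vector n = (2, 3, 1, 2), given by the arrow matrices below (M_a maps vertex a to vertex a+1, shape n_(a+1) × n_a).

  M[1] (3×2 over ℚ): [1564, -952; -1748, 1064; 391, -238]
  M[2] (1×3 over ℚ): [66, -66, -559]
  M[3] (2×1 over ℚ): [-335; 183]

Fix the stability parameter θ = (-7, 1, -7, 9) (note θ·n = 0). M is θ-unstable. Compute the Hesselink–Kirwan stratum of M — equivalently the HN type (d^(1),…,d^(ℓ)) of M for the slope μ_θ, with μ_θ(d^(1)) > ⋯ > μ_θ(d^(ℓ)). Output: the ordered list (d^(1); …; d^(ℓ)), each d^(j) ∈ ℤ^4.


Barcode: M ≅ I[1,1], I[1,4], I[2,2]^2, I[4,4]. HN layers by μ_θ (4 steps, strictly decreasing):
  μ^(1)=9; μ^(2)=1; μ^(3)=-3; μ^(4)=-7

((0, 0, 0, 2); (0, 2, 0, 0); (0, 1, 1, 0); (2, 0, 0, 0))


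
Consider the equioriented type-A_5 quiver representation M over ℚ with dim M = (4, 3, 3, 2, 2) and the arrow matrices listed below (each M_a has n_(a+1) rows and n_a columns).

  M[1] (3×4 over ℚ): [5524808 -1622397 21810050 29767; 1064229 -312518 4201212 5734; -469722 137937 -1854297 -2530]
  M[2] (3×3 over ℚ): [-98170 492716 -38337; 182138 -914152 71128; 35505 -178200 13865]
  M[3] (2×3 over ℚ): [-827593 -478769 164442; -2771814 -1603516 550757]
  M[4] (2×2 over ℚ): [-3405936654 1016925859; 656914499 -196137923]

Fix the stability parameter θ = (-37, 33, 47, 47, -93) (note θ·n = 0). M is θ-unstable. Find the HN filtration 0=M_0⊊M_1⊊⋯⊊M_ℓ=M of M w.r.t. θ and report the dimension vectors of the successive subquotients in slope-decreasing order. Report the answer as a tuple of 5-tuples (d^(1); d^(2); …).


Via rank(M_{q-1}∘⋯∘M_p): M ≅ I[1,1], I[1,2], I[1,5]^2, I[3,3].
μ_θ-semistable layers: μ^(1)=47; μ^(2)=33; μ^(3)=17/2; μ^(4)=-37

((0, 0, 1, 0, 0); (0, 1, 0, 0, 0); (0, 2, 2, 2, 2); (4, 0, 0, 0, 0))


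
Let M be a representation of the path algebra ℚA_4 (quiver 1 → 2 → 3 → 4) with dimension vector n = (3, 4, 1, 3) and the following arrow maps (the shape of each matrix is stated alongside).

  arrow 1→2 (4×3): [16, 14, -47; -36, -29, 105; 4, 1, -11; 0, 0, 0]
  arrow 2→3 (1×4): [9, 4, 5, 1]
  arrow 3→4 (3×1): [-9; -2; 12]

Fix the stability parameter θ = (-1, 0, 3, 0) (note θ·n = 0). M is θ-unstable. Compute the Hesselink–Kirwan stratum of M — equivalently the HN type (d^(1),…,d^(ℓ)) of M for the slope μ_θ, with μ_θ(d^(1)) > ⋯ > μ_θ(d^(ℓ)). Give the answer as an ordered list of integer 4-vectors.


Via rank(M_{q-1}∘⋯∘M_p): M ≅ I[1,1], I[1,2], I[1,4], I[2,2]^2, I[4,4]^2.
μ_θ-semistable layers: μ^(1)=3/2; μ^(2)=0; μ^(3)=-1

((0, 0, 1, 1); (0, 4, 0, 2); (3, 0, 0, 0))


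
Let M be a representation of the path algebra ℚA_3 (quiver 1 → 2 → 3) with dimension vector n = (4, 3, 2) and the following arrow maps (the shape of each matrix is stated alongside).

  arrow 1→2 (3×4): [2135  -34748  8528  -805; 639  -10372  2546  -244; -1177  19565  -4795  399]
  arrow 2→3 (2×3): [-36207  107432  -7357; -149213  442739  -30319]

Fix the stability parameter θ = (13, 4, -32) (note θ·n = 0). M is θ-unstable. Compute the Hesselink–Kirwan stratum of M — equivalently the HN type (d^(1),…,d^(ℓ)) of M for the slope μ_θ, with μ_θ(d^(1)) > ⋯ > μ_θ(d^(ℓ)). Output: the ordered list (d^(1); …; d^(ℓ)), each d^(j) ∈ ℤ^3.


Via rank(M_{q-1}∘⋯∘M_p): M ≅ I[1,1], I[1,2], I[1,3]^2.
μ_θ-semistable layers: μ^(1)=13; μ^(2)=17/2; μ^(3)=-5

((1, 0, 0); (1, 1, 0); (2, 2, 2))


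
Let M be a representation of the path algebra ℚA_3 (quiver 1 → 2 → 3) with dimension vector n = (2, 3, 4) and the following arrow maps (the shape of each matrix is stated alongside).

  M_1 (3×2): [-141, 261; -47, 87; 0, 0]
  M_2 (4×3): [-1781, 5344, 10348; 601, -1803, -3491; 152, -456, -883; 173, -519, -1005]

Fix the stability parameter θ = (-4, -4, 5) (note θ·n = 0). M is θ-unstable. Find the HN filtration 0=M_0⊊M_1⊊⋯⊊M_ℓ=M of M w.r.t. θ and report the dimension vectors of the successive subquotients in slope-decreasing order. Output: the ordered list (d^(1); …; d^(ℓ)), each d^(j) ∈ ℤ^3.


Barcode: M ≅ I[1,1], I[1,3], I[2,3]^2, I[3,3]. HN layers by μ_θ (2 steps, strictly decreasing):
  μ^(1)=5; μ^(2)=-4

((0, 0, 4); (2, 3, 0))


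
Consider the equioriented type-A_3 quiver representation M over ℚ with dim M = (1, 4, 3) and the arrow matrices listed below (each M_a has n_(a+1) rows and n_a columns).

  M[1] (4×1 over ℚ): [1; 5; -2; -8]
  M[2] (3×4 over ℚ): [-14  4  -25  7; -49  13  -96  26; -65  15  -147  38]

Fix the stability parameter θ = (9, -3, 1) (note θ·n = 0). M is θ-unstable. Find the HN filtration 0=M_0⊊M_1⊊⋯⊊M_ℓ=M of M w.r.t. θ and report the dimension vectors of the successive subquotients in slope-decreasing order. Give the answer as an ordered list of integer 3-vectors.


Barcode: M ≅ I[1,2], I[2,3]^3. HN layers by μ_θ (3 steps, strictly decreasing):
  μ^(1)=3; μ^(2)=1; μ^(3)=-3

((1, 1, 0); (0, 0, 3); (0, 3, 0))


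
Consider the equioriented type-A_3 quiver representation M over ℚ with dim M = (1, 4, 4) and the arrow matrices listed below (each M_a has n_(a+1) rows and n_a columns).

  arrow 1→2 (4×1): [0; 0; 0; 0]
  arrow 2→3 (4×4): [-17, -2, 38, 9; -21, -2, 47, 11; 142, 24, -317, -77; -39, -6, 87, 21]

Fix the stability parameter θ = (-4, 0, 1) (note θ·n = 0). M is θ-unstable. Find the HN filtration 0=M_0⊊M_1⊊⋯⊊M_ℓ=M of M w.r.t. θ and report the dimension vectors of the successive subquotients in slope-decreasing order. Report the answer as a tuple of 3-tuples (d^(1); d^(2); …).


Via rank(M_{q-1}∘⋯∘M_p): M ≅ I[1,1], I[2,2], I[2,3]^3, I[3,3].
μ_θ-semistable layers: μ^(1)=1; μ^(2)=0; μ^(3)=-4

((0, 0, 4); (0, 4, 0); (1, 0, 0))


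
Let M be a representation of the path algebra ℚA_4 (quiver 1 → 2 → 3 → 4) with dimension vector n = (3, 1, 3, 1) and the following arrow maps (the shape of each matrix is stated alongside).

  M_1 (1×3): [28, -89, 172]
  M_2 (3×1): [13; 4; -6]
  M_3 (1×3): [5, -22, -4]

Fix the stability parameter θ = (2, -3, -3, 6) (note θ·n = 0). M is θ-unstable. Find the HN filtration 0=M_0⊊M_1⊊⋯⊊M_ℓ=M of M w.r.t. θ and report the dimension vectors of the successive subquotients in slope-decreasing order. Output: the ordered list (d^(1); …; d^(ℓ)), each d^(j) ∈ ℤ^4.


Interval decomposition of M: I[1,1]^2, I[1,4], I[3,3]^2.
HN type (ℓ=4): μ^(1)=6; μ^(2)=2; μ^(3)=-4/3; μ^(4)=-3

((0, 0, 0, 1); (2, 0, 0, 0); (1, 1, 1, 0); (0, 0, 2, 0))


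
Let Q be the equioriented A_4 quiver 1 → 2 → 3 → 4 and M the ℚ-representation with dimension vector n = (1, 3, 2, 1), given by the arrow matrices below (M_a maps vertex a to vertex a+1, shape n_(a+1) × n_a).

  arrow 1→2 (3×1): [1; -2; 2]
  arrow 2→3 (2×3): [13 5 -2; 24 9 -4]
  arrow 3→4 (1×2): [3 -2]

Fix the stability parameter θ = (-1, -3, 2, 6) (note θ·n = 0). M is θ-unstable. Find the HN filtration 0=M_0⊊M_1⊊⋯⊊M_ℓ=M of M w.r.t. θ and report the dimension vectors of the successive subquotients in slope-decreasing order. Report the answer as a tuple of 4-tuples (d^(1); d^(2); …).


Barcode: M ≅ I[1,4], I[2,2], I[2,3]. HN layers by μ_θ (4 steps, strictly decreasing):
  μ^(1)=6; μ^(2)=2; μ^(3)=-2; μ^(4)=-3

((0, 0, 0, 1); (0, 0, 2, 0); (1, 1, 0, 0); (0, 2, 0, 0))


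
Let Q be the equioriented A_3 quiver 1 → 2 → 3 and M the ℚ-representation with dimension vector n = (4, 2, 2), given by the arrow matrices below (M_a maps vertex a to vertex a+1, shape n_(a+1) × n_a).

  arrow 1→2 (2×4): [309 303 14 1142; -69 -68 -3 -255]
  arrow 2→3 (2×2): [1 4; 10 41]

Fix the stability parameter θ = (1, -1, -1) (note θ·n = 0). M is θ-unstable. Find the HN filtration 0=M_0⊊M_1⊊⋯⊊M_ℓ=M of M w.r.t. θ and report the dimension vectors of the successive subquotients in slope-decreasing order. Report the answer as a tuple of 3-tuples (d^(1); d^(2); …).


Barcode: M ≅ I[1,1]^2, I[1,3]^2. HN layers by μ_θ (2 steps, strictly decreasing):
  μ^(1)=1; μ^(2)=-1/3

((2, 0, 0); (2, 2, 2))


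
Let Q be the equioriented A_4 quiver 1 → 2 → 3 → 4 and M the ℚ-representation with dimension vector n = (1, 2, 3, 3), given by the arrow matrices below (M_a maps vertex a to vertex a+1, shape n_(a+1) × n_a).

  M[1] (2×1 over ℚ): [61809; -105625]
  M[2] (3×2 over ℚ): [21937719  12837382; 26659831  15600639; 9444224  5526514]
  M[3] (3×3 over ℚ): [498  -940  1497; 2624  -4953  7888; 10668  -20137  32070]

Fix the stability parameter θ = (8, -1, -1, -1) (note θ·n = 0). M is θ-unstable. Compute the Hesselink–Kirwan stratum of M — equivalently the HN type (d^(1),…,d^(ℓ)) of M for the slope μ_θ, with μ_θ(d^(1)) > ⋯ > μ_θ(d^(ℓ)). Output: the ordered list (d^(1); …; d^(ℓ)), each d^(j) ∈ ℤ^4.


Barcode: M ≅ I[1,3], I[2,4], I[3,4], I[4,4]. HN layers by μ_θ (2 steps, strictly decreasing):
  μ^(1)=2; μ^(2)=-1

((1, 1, 1, 0); (0, 1, 2, 3))


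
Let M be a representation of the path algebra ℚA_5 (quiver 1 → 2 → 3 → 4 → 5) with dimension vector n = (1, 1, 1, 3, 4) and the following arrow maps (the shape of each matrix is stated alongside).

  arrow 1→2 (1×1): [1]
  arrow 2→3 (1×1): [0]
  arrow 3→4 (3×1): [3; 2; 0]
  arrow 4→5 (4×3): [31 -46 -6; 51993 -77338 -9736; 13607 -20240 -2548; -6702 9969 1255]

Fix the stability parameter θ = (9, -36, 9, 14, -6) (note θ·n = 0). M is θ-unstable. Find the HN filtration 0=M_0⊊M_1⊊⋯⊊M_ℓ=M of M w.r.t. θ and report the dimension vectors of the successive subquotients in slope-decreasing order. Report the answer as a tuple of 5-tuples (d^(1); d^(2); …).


Via rank(M_{q-1}∘⋯∘M_p): M ≅ I[1,2], I[3,5], I[4,5]^2, I[5,5].
μ_θ-semistable layers: μ^(1)=17/3; μ^(2)=4; μ^(3)=-6; μ^(4)=-27/2

((0, 0, 1, 1, 1); (0, 0, 0, 2, 2); (0, 0, 0, 0, 1); (1, 1, 0, 0, 0))


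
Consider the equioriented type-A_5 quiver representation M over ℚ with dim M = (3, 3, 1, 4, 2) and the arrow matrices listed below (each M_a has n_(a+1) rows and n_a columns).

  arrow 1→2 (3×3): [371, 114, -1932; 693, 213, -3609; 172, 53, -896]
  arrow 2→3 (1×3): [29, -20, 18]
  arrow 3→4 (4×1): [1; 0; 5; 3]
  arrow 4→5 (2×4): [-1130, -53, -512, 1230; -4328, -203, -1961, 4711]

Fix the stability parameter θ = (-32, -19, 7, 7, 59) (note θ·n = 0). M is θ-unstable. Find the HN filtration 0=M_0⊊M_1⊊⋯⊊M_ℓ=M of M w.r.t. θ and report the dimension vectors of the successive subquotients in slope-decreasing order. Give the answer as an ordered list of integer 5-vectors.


Via rank(M_{q-1}∘⋯∘M_p): M ≅ I[1,2]^2, I[1,4], I[4,4], I[4,5]^2.
μ_θ-semistable layers: μ^(1)=59; μ^(2)=7; μ^(3)=-19; μ^(4)=-32

((0, 0, 0, 0, 2); (0, 0, 1, 4, 0); (0, 3, 0, 0, 0); (3, 0, 0, 0, 0))


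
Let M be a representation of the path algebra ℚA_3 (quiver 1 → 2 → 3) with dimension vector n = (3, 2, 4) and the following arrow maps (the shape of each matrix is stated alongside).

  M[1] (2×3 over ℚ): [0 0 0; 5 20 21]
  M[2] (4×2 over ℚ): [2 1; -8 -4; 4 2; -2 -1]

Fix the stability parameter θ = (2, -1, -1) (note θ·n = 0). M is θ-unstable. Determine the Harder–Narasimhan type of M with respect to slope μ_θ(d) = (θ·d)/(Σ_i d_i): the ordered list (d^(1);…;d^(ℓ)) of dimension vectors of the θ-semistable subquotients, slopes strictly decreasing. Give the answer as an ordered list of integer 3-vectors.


Interval decomposition of M: I[1,1]^2, I[1,3], I[2,2], I[3,3]^3.
HN type (ℓ=3): μ^(1)=2; μ^(2)=0; μ^(3)=-1

((2, 0, 0); (1, 1, 1); (0, 1, 3))


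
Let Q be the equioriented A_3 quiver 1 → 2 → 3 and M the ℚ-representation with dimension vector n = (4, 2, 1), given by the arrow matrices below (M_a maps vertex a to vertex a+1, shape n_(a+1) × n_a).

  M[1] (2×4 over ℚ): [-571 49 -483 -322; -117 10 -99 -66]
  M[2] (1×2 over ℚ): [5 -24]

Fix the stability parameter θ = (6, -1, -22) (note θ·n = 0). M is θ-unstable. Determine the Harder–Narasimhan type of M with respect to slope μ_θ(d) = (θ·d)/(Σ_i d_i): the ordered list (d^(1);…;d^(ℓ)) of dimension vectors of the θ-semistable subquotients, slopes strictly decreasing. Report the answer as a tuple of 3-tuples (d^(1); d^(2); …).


Interval decomposition of M: I[1,1]^2, I[1,2], I[1,3].
HN type (ℓ=3): μ^(1)=6; μ^(2)=5/2; μ^(3)=-17/3

((2, 0, 0); (1, 1, 0); (1, 1, 1))


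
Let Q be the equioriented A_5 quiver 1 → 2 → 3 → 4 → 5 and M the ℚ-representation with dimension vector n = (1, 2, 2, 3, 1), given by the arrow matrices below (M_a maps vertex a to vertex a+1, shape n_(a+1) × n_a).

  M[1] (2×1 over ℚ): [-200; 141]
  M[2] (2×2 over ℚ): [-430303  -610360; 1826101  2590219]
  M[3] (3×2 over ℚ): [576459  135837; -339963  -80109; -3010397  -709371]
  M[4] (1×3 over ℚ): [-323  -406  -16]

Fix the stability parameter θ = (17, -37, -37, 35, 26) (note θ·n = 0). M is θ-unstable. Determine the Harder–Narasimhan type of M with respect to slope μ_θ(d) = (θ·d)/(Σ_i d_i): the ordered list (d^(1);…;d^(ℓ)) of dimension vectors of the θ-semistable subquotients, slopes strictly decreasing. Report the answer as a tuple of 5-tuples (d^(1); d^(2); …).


Interval decomposition of M: I[1,5], I[2,3], I[4,4]^2.
HN type (ℓ=4): μ^(1)=35; μ^(2)=61/2; μ^(3)=-19; μ^(4)=-37

((0, 0, 0, 2, 0); (0, 0, 0, 1, 1); (1, 1, 1, 0, 0); (0, 1, 1, 0, 0))
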